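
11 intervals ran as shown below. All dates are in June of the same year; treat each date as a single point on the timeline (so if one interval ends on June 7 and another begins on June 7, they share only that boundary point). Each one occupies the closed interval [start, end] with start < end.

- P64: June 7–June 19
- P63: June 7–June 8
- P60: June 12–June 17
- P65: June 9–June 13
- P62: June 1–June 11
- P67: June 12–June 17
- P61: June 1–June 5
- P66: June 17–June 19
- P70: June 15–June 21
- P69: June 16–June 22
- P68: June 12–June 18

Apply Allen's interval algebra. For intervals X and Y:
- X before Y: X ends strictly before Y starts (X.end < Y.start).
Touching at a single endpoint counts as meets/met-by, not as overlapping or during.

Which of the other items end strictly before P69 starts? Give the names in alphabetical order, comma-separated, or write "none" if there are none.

P61, P62, P63, P65

Target P69 = [June 16, June 22].
P60 [June 12, June 17] → overlaps → no.
P61 [June 1, June 5] → before → yes.
P62 [June 1, June 11] → before → yes.
P63 [June 7, June 8] → before → yes.
P64 [June 7, June 19] → overlaps → no.
P65 [June 9, June 13] → before → yes.
P66 [June 17, June 19] → during → no.
P67 [June 12, June 17] → overlaps → no.
P68 [June 12, June 18] → overlaps → no.
P70 [June 15, June 21] → overlaps → no.
Result: P61, P62, P63, P65.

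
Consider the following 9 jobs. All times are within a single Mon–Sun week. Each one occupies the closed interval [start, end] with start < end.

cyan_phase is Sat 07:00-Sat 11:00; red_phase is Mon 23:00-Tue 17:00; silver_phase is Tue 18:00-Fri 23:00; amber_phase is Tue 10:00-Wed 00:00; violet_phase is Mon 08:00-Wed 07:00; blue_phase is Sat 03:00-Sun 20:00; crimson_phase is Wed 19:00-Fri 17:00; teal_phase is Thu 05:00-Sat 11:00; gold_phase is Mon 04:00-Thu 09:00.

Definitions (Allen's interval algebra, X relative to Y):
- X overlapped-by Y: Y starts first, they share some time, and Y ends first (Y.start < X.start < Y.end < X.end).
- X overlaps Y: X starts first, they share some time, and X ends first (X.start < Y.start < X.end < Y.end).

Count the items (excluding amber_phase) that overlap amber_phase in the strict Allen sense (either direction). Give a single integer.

2

Target amber_phase = [Tue 10:00, Wed 00:00].
blue_phase [Sat 03:00, Sun 20:00] → after → no.
crimson_phase [Wed 19:00, Fri 17:00] → after → no.
cyan_phase [Sat 07:00, Sat 11:00] → after → no.
gold_phase [Mon 04:00, Thu 09:00] → contains → no.
red_phase [Mon 23:00, Tue 17:00] → overlaps → counts.
silver_phase [Tue 18:00, Fri 23:00] → overlapped-by → counts.
teal_phase [Thu 05:00, Sat 11:00] → after → no.
violet_phase [Mon 08:00, Wed 07:00] → contains → no.
Total: 2.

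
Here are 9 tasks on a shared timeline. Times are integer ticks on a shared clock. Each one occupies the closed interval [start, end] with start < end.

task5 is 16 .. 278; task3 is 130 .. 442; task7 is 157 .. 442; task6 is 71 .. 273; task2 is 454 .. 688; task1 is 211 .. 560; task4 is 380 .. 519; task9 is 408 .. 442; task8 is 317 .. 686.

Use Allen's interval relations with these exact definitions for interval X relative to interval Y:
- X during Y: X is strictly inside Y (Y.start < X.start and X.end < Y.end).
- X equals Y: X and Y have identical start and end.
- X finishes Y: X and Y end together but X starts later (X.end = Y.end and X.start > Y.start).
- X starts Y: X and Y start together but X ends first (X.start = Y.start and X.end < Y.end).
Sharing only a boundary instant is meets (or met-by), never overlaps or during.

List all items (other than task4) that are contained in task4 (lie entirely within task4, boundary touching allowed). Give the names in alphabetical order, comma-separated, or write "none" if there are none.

task9

Target task4 = [380, 519].
task1 [211, 560] → contains → no.
task2 [454, 688] → overlapped-by → no.
task3 [130, 442] → overlaps → no.
task5 [16, 278] → before → no.
task6 [71, 273] → before → no.
task7 [157, 442] → overlaps → no.
task8 [317, 686] → contains → no.
task9 [408, 442] → during → yes.
Result: task9.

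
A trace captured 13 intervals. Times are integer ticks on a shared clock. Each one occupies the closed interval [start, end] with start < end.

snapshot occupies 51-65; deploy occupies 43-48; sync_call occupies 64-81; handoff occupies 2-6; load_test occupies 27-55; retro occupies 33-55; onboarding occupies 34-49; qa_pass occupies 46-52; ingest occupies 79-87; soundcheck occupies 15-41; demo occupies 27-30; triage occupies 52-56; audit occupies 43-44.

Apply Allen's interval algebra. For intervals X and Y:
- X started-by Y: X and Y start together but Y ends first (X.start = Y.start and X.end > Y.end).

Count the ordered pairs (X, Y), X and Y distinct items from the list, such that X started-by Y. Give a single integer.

2

Checking all 156 ordered pairs for relation 'started-by'; matching pairs in alphabetical order:
(deploy, audit): deploy started-by audit ✓
(load_test, demo): load_test started-by demo ✓
Count: 2.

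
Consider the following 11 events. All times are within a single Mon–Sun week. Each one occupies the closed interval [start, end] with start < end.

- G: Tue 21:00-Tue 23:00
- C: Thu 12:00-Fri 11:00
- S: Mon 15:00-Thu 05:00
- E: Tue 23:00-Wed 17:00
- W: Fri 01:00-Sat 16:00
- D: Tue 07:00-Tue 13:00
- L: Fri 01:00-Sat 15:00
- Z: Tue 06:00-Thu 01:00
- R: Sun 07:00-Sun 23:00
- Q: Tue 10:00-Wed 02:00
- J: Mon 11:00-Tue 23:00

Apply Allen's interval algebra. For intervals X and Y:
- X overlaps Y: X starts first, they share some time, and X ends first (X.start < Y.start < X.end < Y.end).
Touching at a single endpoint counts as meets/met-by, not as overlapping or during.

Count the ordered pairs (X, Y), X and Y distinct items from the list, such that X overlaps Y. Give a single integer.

Checking all 110 ordered pairs for relation 'overlaps'; matching pairs in alphabetical order:
(C, L): C overlaps L ✓
(C, W): C overlaps W ✓
(D, Q): D overlaps Q ✓
(J, Q): J overlaps Q ✓
(J, S): J overlaps S ✓
(J, Z): J overlaps Z ✓
(Q, E): Q overlaps E ✓
Count: 7.

7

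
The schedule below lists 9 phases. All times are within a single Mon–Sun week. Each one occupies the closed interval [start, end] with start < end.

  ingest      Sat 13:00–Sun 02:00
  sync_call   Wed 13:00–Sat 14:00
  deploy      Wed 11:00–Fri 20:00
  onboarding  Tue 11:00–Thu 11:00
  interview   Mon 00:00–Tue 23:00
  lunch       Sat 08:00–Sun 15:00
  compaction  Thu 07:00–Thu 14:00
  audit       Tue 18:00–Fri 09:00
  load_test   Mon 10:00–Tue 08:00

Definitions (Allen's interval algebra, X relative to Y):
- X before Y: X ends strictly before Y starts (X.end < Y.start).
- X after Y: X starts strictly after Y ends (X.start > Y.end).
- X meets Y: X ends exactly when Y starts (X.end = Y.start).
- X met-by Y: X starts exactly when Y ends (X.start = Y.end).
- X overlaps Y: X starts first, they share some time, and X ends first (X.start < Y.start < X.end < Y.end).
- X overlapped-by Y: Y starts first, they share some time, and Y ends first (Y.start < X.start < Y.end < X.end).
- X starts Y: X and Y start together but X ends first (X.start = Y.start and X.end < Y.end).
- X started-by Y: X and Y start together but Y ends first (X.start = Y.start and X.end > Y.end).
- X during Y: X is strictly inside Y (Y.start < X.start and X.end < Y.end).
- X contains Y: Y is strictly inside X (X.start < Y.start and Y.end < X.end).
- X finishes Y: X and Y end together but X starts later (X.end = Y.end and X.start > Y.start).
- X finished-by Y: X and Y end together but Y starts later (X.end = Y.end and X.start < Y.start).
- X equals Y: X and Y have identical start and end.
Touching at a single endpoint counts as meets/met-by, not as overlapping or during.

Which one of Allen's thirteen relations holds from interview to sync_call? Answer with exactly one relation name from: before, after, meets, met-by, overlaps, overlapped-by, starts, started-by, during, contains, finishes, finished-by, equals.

interview = [Mon 00:00, Tue 23:00]; sync_call = [Wed 13:00, Sat 14:00].
Compare endpoints: interview.start < sync_call.start, interview.start < sync_call.end, interview.end < sync_call.start, interview.end < sync_call.end.
That pattern is 'before'.

before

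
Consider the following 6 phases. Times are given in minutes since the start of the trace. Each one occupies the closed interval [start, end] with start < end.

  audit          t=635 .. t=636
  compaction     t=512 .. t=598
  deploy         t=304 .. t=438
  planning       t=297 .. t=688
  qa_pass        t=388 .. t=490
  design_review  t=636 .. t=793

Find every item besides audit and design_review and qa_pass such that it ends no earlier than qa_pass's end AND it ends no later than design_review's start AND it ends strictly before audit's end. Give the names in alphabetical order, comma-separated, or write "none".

compaction

Conditions: its end is no earlier than qa_pass's end (X.end >= t=490) AND its end is no later than design_review's start (X.end <= t=636) AND its end is strictly before audit's end (X.end < t=636).
compaction: end t=598 >= t=490? ✓; end t=598 <= t=636? ✓; end t=598 < t=636? ✓ → yes.
deploy: end t=438 >= t=490? ✗; end t=438 <= t=636? ✓; end t=438 < t=636? ✓ → no.
planning: end t=688 >= t=490? ✓; end t=688 <= t=636? ✗; end t=688 < t=636? ✗ → no.
Result: compaction.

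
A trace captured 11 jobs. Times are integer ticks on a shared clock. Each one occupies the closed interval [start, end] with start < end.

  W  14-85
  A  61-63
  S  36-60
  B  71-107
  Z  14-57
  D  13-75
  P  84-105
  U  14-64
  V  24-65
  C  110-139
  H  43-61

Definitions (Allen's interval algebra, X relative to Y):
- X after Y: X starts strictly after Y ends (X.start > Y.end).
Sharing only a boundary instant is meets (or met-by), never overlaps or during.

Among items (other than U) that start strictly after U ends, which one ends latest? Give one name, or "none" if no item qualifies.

C

Target U = [14, 64].
A [61, 63] → during → excluded.
B [71, 107] → after → candidate.
C [110, 139] → after → candidate.
D [13, 75] → contains → excluded.
H [43, 61] → during → excluded.
P [84, 105] → after → candidate.
S [36, 60] → during → excluded.
V [24, 65] → overlapped-by → excluded.
W [14, 85] → started-by → excluded.
Z [14, 57] → starts → excluded.
Among candidates, latest end is 139 → C.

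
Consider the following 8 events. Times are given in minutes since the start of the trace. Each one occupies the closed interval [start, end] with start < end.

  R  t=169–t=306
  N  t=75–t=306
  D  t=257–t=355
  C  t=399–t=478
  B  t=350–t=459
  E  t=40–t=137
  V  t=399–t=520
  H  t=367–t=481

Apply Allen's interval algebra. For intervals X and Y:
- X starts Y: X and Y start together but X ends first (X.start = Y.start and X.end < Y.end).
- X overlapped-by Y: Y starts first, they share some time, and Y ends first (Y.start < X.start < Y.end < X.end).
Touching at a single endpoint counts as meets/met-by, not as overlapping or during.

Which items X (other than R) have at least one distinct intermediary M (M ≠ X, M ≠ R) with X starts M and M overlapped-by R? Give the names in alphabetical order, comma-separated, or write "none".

none

Target R = [t=169, t=306].
Intermediaries M with M overlapped-by R: D.
Via D — items with X starts D: none.
Union: none.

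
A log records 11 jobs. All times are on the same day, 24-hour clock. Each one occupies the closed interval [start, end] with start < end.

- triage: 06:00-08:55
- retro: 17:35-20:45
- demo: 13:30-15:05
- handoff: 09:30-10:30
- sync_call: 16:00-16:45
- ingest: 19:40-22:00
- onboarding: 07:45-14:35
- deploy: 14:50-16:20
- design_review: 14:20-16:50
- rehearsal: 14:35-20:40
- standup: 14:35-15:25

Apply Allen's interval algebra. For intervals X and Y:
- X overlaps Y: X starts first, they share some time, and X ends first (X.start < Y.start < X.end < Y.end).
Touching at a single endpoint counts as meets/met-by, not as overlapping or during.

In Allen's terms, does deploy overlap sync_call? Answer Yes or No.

deploy = [14:50, 16:20], sync_call = [16:00, 16:45].
Actual relation of deploy to sync_call: overlaps.
Asked whether 'overlaps' holds → Yes.

Yes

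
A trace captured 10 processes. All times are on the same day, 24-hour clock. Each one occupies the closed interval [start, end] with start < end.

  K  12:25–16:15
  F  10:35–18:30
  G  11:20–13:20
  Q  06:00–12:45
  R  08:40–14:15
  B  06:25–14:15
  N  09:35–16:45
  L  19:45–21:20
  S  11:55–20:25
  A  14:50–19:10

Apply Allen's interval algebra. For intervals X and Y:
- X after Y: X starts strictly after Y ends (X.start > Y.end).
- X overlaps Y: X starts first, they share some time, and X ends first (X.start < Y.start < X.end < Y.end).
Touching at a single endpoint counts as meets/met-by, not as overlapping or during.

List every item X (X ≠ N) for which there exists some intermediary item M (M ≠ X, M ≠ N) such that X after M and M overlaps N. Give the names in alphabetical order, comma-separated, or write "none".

A, L

Target N = [09:35, 16:45].
Intermediaries M with M overlaps N: B, Q, R.
Via B — items with X after B: A, L.
Via Q — items with X after Q: A, L.
Via R — items with X after R: A, L.
Union: A, L.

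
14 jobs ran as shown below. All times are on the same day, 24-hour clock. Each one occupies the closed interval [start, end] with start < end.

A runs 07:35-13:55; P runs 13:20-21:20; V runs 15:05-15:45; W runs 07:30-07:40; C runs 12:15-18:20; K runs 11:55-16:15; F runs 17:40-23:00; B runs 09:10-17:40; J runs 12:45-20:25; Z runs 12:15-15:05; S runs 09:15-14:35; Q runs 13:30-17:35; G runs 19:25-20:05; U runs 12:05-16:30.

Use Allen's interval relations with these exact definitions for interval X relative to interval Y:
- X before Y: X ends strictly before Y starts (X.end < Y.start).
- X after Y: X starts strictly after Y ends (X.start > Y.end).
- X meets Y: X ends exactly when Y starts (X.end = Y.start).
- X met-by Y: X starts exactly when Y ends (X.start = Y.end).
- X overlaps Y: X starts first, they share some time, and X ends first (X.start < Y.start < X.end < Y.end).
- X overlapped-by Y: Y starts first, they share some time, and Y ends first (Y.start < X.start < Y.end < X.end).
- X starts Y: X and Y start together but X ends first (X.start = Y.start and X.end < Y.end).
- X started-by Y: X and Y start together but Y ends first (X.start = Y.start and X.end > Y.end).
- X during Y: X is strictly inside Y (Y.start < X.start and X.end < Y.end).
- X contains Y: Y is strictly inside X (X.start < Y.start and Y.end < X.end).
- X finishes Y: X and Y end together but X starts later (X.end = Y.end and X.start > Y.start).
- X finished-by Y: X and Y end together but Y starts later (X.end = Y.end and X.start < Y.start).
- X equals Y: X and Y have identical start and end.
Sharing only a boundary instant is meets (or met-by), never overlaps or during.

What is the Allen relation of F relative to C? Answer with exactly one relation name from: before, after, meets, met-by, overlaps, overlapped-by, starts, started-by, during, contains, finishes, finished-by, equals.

F = [17:40, 23:00]; C = [12:15, 18:20].
Compare endpoints: F.start > C.start, F.start < C.end, F.end > C.start, F.end > C.end.
That pattern is 'overlapped-by'.

overlapped-by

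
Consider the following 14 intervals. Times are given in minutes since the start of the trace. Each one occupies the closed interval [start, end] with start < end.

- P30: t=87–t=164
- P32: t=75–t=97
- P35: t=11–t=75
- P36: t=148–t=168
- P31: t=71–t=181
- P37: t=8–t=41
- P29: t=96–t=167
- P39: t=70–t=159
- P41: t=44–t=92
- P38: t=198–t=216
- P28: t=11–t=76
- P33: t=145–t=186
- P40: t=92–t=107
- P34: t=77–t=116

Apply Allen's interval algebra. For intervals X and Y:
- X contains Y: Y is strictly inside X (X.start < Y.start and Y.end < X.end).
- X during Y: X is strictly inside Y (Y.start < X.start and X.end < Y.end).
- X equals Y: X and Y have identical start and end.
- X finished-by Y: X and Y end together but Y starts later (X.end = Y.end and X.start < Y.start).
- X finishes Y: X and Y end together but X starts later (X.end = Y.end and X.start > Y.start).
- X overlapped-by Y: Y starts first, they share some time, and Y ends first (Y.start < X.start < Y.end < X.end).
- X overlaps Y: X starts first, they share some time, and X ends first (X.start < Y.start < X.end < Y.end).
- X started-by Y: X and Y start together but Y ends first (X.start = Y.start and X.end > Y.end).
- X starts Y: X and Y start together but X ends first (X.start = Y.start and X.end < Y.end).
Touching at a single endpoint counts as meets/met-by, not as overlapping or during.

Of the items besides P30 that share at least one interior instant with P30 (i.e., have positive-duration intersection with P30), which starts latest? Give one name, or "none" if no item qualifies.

Target P30 = [t=87, t=164].
P28 [t=11, t=76] → before → excluded.
P29 [t=96, t=167] → overlapped-by → candidate.
P31 [t=71, t=181] → contains → candidate.
P32 [t=75, t=97] → overlaps → candidate.
P33 [t=145, t=186] → overlapped-by → candidate.
P34 [t=77, t=116] → overlaps → candidate.
P35 [t=11, t=75] → before → excluded.
P36 [t=148, t=168] → overlapped-by → candidate.
P37 [t=8, t=41] → before → excluded.
P38 [t=198, t=216] → after → excluded.
P39 [t=70, t=159] → overlaps → candidate.
P40 [t=92, t=107] → during → candidate.
P41 [t=44, t=92] → overlaps → candidate.
Among candidates, latest start is t=148 → P36.

P36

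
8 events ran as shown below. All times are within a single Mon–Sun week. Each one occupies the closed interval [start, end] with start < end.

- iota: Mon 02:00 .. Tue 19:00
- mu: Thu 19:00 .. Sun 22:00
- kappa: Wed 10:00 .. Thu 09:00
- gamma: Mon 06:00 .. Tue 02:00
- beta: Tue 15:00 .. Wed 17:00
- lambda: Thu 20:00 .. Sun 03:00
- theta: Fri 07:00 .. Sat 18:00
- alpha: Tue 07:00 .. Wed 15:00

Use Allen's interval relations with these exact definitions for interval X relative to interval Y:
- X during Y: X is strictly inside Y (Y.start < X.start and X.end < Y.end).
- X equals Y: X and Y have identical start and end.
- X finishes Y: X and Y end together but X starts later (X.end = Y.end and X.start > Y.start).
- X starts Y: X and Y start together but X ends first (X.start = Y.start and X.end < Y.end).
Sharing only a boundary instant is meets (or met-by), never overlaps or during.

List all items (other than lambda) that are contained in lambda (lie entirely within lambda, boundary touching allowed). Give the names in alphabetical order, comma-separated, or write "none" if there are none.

theta

Target lambda = [Thu 20:00, Sun 03:00].
alpha [Tue 07:00, Wed 15:00] → before → no.
beta [Tue 15:00, Wed 17:00] → before → no.
gamma [Mon 06:00, Tue 02:00] → before → no.
iota [Mon 02:00, Tue 19:00] → before → no.
kappa [Wed 10:00, Thu 09:00] → before → no.
mu [Thu 19:00, Sun 22:00] → contains → no.
theta [Fri 07:00, Sat 18:00] → during → yes.
Result: theta.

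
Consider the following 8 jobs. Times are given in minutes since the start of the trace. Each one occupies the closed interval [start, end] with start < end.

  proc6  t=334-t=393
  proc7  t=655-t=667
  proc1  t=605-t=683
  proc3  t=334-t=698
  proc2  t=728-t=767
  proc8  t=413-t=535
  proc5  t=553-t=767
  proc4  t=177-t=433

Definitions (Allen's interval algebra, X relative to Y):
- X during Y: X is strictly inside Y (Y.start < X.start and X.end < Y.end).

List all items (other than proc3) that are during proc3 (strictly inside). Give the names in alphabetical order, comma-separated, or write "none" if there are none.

proc1, proc7, proc8

Target proc3 = [t=334, t=698].
proc1 [t=605, t=683] → during → yes.
proc2 [t=728, t=767] → after → no.
proc4 [t=177, t=433] → overlaps → no.
proc5 [t=553, t=767] → overlapped-by → no.
proc6 [t=334, t=393] → starts → no.
proc7 [t=655, t=667] → during → yes.
proc8 [t=413, t=535] → during → yes.
Result: proc1, proc7, proc8.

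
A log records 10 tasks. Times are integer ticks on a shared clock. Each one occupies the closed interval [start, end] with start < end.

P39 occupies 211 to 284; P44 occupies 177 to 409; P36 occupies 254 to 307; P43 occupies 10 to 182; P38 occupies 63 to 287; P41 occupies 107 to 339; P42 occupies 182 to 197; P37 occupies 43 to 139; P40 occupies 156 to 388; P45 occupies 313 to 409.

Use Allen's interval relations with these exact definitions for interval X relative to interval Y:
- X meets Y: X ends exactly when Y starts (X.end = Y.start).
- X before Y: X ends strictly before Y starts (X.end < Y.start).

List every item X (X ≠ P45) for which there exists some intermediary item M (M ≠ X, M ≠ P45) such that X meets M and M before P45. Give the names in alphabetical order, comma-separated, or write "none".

P43

Target P45 = [313, 409].
Intermediaries M with M before P45: P36, P37, P38, P39, P42, P43.
Via P36 — items with X meets P36: none.
Via P37 — items with X meets P37: none.
Via P38 — items with X meets P38: none.
Via P39 — items with X meets P39: none.
Via P42 — items with X meets P42: P43.
Via P43 — items with X meets P43: none.
Union: P43.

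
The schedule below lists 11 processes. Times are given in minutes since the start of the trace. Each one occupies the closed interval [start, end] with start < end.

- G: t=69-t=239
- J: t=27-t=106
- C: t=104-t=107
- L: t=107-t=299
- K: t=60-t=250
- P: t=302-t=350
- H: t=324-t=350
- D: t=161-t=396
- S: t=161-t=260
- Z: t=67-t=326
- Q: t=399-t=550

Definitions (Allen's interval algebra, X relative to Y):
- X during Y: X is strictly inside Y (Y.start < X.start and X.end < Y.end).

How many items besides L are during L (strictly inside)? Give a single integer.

1

Target L = [t=107, t=299].
C [t=104, t=107] → meets → no.
D [t=161, t=396] → overlapped-by → no.
G [t=69, t=239] → overlaps → no.
H [t=324, t=350] → after → no.
J [t=27, t=106] → before → no.
K [t=60, t=250] → overlaps → no.
P [t=302, t=350] → after → no.
Q [t=399, t=550] → after → no.
S [t=161, t=260] → during → counts.
Z [t=67, t=326] → contains → no.
Total: 1.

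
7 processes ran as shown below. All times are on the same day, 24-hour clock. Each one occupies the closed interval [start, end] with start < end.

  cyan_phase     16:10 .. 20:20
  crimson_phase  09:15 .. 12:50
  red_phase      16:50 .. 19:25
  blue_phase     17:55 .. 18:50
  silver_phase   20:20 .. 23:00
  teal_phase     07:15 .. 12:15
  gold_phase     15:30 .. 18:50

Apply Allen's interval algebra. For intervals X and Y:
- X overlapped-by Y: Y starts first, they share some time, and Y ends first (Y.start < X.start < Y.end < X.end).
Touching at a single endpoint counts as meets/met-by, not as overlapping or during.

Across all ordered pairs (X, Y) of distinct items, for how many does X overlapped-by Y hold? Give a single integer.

Checking all 42 ordered pairs for relation 'overlapped-by'; matching pairs in alphabetical order:
(crimson_phase, teal_phase): crimson_phase overlapped-by teal_phase ✓
(cyan_phase, gold_phase): cyan_phase overlapped-by gold_phase ✓
(red_phase, gold_phase): red_phase overlapped-by gold_phase ✓
Count: 3.

3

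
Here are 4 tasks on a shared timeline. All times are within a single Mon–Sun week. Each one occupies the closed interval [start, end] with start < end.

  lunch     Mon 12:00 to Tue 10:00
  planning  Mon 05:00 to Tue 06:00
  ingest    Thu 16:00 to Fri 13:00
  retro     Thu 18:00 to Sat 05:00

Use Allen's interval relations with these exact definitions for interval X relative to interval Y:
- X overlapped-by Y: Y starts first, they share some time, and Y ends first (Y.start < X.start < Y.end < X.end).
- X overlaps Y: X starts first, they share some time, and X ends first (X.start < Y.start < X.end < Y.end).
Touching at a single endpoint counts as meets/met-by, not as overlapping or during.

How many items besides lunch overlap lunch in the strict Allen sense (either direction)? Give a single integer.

Target lunch = [Mon 12:00, Tue 10:00].
ingest [Thu 16:00, Fri 13:00] → after → no.
planning [Mon 05:00, Tue 06:00] → overlaps → counts.
retro [Thu 18:00, Sat 05:00] → after → no.
Total: 1.

1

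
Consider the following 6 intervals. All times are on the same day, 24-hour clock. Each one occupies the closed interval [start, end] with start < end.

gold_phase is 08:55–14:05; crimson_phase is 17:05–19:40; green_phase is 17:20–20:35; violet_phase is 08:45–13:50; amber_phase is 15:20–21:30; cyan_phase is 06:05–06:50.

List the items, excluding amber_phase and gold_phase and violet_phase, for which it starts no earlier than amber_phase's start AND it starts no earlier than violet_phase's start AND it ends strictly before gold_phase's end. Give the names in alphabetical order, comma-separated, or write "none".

Conditions: its start is no earlier than amber_phase's start (X.start >= 15:20) AND its start is no earlier than violet_phase's start (X.start >= 08:45) AND its end is strictly before gold_phase's end (X.end < 14:05).
crimson_phase: start 17:05 >= 15:20? ✓; start 17:05 >= 08:45? ✓; end 19:40 < 14:05? ✗ → no.
cyan_phase: start 06:05 >= 15:20? ✗; start 06:05 >= 08:45? ✗; end 06:50 < 14:05? ✓ → no.
green_phase: start 17:20 >= 15:20? ✓; start 17:20 >= 08:45? ✓; end 20:35 < 14:05? ✗ → no.
Result: none.

none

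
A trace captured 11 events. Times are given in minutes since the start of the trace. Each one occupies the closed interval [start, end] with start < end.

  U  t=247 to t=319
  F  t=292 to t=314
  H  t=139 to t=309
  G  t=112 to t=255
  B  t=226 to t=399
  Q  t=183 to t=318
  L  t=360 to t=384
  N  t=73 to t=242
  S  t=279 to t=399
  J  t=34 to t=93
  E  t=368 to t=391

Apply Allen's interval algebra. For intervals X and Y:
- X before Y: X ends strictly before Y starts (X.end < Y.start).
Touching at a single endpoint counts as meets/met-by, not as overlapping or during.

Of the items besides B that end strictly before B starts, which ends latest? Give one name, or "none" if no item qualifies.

Target B = [t=226, t=399].
E [t=368, t=391] → during → excluded.
F [t=292, t=314] → during → excluded.
G [t=112, t=255] → overlaps → excluded.
H [t=139, t=309] → overlaps → excluded.
J [t=34, t=93] → before → candidate.
L [t=360, t=384] → during → excluded.
N [t=73, t=242] → overlaps → excluded.
Q [t=183, t=318] → overlaps → excluded.
S [t=279, t=399] → finishes → excluded.
U [t=247, t=319] → during → excluded.
Among candidates, latest end is t=93 → J.

J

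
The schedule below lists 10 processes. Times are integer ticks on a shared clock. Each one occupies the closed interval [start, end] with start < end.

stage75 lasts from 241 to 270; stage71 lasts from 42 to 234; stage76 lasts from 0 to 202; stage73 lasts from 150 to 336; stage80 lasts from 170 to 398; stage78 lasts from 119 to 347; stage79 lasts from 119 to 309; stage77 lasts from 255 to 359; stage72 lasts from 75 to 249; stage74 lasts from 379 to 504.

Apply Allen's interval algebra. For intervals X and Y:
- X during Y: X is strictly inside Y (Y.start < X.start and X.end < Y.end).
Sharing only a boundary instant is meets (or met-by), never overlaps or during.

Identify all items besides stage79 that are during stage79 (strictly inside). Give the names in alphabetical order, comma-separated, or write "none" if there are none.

stage75

Target stage79 = [119, 309].
stage71 [42, 234] → overlaps → no.
stage72 [75, 249] → overlaps → no.
stage73 [150, 336] → overlapped-by → no.
stage74 [379, 504] → after → no.
stage75 [241, 270] → during → yes.
stage76 [0, 202] → overlaps → no.
stage77 [255, 359] → overlapped-by → no.
stage78 [119, 347] → started-by → no.
stage80 [170, 398] → overlapped-by → no.
Result: stage75.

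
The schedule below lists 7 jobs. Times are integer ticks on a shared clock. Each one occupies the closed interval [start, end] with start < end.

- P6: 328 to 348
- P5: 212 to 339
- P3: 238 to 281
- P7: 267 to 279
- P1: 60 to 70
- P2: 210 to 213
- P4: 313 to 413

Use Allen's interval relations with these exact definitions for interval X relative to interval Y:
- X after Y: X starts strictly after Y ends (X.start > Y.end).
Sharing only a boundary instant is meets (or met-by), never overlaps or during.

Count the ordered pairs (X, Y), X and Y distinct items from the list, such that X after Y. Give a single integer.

14

Checking all 42 ordered pairs for relation 'after'; matching pairs in alphabetical order:
(P2, P1): P2 after P1 ✓
(P3, P1): P3 after P1 ✓
(P3, P2): P3 after P2 ✓
(P4, P1): P4 after P1 ✓
(P4, P2): P4 after P2 ✓
(P4, P3): P4 after P3 ✓
(P4, P7): P4 after P7 ✓
(P5, P1): P5 after P1 ✓
(P6, P1): P6 after P1 ✓
(P6, P2): P6 after P2 ✓
(P6, P3): P6 after P3 ✓
(P6, P7): P6 after P7 ✓
(P7, P1): P7 after P1 ✓
(P7, P2): P7 after P2 ✓
Count: 14.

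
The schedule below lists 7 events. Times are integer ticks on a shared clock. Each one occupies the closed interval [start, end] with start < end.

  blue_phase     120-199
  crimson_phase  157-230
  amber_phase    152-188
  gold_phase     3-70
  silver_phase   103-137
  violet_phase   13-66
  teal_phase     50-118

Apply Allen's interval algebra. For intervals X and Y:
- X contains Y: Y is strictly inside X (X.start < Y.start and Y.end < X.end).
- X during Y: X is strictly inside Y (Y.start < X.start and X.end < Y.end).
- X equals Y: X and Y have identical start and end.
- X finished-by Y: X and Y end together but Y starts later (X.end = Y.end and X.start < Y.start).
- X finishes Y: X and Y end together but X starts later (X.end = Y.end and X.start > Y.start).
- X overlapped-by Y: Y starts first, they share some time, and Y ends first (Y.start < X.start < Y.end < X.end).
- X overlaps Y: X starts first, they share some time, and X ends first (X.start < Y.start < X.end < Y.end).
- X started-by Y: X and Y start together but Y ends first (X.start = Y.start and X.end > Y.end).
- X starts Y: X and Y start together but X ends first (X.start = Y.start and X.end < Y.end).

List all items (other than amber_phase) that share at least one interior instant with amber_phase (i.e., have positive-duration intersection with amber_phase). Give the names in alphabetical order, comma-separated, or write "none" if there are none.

Target amber_phase = [152, 188].
blue_phase [120, 199] → contains → yes.
crimson_phase [157, 230] → overlapped-by → yes.
gold_phase [3, 70] → before → no.
silver_phase [103, 137] → before → no.
teal_phase [50, 118] → before → no.
violet_phase [13, 66] → before → no.
Result: blue_phase, crimson_phase.

blue_phase, crimson_phase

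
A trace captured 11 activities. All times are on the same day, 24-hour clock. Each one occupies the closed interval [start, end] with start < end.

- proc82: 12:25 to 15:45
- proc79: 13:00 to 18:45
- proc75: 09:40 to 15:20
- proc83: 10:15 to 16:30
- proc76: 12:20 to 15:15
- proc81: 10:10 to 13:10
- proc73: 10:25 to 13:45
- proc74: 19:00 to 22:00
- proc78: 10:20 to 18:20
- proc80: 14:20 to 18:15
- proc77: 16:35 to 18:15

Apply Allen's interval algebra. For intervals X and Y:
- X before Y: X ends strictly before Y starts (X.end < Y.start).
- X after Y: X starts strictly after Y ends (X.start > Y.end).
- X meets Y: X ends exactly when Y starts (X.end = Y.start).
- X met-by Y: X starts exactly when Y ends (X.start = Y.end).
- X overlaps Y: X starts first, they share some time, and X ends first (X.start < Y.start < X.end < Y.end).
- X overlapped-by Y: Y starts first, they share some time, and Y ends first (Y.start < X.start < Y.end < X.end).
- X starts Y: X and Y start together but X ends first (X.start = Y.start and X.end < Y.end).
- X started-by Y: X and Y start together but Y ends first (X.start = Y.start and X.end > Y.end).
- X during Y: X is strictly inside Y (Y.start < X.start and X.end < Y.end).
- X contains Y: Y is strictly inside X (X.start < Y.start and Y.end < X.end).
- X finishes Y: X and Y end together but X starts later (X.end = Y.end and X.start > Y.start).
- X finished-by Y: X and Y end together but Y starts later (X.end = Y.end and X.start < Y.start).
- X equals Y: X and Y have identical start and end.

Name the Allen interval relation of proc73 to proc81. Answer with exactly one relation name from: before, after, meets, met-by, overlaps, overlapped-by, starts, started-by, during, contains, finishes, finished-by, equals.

proc73 = [10:25, 13:45]; proc81 = [10:10, 13:10].
Compare endpoints: proc73.start > proc81.start, proc73.start < proc81.end, proc73.end > proc81.start, proc73.end > proc81.end.
That pattern is 'overlapped-by'.

overlapped-by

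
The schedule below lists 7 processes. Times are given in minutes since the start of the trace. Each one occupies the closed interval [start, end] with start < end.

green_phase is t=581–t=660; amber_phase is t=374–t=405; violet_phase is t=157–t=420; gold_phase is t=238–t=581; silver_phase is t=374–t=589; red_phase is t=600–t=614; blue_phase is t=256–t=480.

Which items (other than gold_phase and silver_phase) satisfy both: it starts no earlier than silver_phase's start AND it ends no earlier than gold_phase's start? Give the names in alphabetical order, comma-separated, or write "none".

amber_phase, green_phase, red_phase

Conditions: its start is no earlier than silver_phase's start (X.start >= t=374) AND its end is no earlier than gold_phase's start (X.end >= t=238).
amber_phase: start t=374 >= t=374? ✓; end t=405 >= t=238? ✓ → yes.
blue_phase: start t=256 >= t=374? ✗; end t=480 >= t=238? ✓ → no.
green_phase: start t=581 >= t=374? ✓; end t=660 >= t=238? ✓ → yes.
red_phase: start t=600 >= t=374? ✓; end t=614 >= t=238? ✓ → yes.
violet_phase: start t=157 >= t=374? ✗; end t=420 >= t=238? ✓ → no.
Result: amber_phase, green_phase, red_phase.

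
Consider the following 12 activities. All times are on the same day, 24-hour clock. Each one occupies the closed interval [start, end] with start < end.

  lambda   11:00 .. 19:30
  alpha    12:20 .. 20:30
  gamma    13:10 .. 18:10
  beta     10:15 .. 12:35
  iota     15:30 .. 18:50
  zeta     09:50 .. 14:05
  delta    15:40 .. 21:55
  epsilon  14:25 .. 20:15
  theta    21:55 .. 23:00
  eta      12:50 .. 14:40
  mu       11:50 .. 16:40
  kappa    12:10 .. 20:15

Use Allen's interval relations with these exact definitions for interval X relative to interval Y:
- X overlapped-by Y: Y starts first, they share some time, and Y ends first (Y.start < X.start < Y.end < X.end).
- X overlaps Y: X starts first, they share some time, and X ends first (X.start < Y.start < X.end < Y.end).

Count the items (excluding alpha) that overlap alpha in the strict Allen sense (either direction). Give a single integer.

6

Target alpha = [12:20, 20:30].
beta [10:15, 12:35] → overlaps → counts.
delta [15:40, 21:55] → overlapped-by → counts.
epsilon [14:25, 20:15] → during → no.
eta [12:50, 14:40] → during → no.
gamma [13:10, 18:10] → during → no.
iota [15:30, 18:50] → during → no.
kappa [12:10, 20:15] → overlaps → counts.
lambda [11:00, 19:30] → overlaps → counts.
mu [11:50, 16:40] → overlaps → counts.
theta [21:55, 23:00] → after → no.
zeta [09:50, 14:05] → overlaps → counts.
Total: 6.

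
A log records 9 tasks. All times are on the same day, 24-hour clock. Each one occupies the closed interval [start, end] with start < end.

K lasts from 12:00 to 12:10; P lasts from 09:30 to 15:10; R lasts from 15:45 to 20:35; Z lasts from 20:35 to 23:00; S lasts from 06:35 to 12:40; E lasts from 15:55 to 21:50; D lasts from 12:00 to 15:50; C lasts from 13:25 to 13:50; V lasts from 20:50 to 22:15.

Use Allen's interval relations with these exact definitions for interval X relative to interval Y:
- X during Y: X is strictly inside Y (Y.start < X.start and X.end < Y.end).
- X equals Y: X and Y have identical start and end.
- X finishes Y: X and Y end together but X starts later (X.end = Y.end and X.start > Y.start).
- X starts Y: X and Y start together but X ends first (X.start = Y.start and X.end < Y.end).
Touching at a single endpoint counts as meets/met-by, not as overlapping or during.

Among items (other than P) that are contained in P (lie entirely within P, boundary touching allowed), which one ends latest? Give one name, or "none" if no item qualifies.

C

Target P = [09:30, 15:10].
C [13:25, 13:50] → during → candidate.
D [12:00, 15:50] → overlapped-by → excluded.
E [15:55, 21:50] → after → excluded.
K [12:00, 12:10] → during → candidate.
R [15:45, 20:35] → after → excluded.
S [06:35, 12:40] → overlaps → excluded.
V [20:50, 22:15] → after → excluded.
Z [20:35, 23:00] → after → excluded.
Among candidates, latest end is 13:50 → C.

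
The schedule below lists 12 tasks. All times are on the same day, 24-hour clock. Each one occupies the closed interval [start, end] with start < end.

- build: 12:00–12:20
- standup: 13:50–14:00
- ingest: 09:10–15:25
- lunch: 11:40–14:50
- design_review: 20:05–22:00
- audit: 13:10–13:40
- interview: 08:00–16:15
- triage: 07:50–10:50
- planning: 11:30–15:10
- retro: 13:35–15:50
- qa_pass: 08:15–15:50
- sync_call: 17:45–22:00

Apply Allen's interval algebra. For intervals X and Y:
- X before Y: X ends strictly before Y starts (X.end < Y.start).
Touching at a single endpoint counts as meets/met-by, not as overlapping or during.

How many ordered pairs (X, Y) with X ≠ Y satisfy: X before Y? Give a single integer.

30

Checking all 132 ordered pairs for relation 'before'; matching pairs in alphabetical order:
(audit, design_review): audit before design_review ✓
(audit, standup): audit before standup ✓
(audit, sync_call): audit before sync_call ✓
(build, audit): build before audit ✓
(build, design_review): build before design_review ✓
(build, retro): build before retro ✓
(build, standup): build before standup ✓
(build, sync_call): build before sync_call ✓
(ingest, design_review): ingest before design_review ✓
(ingest, sync_call): ingest before sync_call ✓
(interview, design_review): interview before design_review ✓
(interview, sync_call): interview before sync_call ✓
(lunch, design_review): lunch before design_review ✓
(lunch, sync_call): lunch before sync_call ✓
(planning, design_review): planning before design_review ✓
(planning, sync_call): planning before sync_call ✓
(qa_pass, design_review): qa_pass before design_review ✓
(qa_pass, sync_call): qa_pass before sync_call ✓
(retro, design_review): retro before design_review ✓
(retro, sync_call): retro before sync_call ✓
(standup, design_review): standup before design_review ✓
(standup, sync_call): standup before sync_call ✓
(triage, audit): triage before audit ✓
(triage, build): triage before build ✓
... plus 6 further pairs not listed.
Count: 30.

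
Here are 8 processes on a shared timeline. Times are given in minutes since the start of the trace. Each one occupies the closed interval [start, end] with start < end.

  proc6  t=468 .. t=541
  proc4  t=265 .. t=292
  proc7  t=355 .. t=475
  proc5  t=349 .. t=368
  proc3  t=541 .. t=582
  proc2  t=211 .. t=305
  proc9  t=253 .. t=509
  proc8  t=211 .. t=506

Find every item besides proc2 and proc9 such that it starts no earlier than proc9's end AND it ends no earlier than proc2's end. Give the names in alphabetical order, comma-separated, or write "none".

Conditions: its start is no earlier than proc9's end (X.start >= t=509) AND its end is no earlier than proc2's end (X.end >= t=305).
proc3: start t=541 >= t=509? ✓; end t=582 >= t=305? ✓ → yes.
proc4: start t=265 >= t=509? ✗; end t=292 >= t=305? ✗ → no.
proc5: start t=349 >= t=509? ✗; end t=368 >= t=305? ✓ → no.
proc6: start t=468 >= t=509? ✗; end t=541 >= t=305? ✓ → no.
proc7: start t=355 >= t=509? ✗; end t=475 >= t=305? ✓ → no.
proc8: start t=211 >= t=509? ✗; end t=506 >= t=305? ✓ → no.
Result: proc3.

proc3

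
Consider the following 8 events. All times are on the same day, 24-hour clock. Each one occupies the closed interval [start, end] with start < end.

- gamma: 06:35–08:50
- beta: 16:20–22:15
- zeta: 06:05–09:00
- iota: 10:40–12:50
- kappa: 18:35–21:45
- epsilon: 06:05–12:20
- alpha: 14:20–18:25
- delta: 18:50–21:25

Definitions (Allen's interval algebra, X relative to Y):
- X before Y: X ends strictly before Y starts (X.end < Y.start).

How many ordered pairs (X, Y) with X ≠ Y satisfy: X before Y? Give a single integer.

Checking all 56 ordered pairs for relation 'before'; matching pairs in alphabetical order:
(alpha, delta): alpha before delta ✓
(alpha, kappa): alpha before kappa ✓
(epsilon, alpha): epsilon before alpha ✓
(epsilon, beta): epsilon before beta ✓
(epsilon, delta): epsilon before delta ✓
(epsilon, kappa): epsilon before kappa ✓
(gamma, alpha): gamma before alpha ✓
(gamma, beta): gamma before beta ✓
(gamma, delta): gamma before delta ✓
(gamma, iota): gamma before iota ✓
(gamma, kappa): gamma before kappa ✓
(iota, alpha): iota before alpha ✓
(iota, beta): iota before beta ✓
(iota, delta): iota before delta ✓
(iota, kappa): iota before kappa ✓
(zeta, alpha): zeta before alpha ✓
(zeta, beta): zeta before beta ✓
(zeta, delta): zeta before delta ✓
(zeta, iota): zeta before iota ✓
(zeta, kappa): zeta before kappa ✓
Count: 20.

20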